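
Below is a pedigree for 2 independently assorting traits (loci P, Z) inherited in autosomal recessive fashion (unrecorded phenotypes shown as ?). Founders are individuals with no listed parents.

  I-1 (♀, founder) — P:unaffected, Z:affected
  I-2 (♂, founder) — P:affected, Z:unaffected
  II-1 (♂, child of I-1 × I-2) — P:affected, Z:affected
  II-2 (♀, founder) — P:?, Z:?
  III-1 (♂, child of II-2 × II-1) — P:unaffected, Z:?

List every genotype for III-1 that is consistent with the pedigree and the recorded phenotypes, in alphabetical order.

III-1 ∈ {Pp Zz, Pp zz}

P/I-1 un ·: Pp
P/I-2 aff ·: pp
P/II-1 aff I-1×I-2: pp
P/II-2 ? ·: PP|Pp
P/III-1 un II-2×II-1: Pp
⇒ P over [I-1,I-2,II-1,II-2,III-1]: 2 consistent
Z/I-1 aff ·: zz
Z/I-2 un ·: Zz
Z/II-1 aff I-1×I-2: zz
Z/II-2 ? ·: ZZ|Zz|zz
Z/III-1 ? II-2×II-1: Zz|zz
⇒ Z over [I-1,I-2,II-1,II-2,III-1]: 4 consistent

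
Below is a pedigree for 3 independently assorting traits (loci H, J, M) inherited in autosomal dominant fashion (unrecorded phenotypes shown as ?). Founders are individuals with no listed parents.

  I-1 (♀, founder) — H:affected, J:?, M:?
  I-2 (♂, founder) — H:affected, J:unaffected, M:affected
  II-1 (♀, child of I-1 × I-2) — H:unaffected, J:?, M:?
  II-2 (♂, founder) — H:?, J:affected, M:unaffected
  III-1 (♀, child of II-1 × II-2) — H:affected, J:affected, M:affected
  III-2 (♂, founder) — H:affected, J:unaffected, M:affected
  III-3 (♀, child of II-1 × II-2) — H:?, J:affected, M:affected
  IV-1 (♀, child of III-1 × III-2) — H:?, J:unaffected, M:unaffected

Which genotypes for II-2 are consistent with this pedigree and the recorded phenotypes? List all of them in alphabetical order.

II-2 ∈ {HH JJ mm, HH Jj mm, Hh JJ mm, Hh Jj mm}

H/I-1 aff ·: Hh
H/I-2 aff ·: Hh
H/II-1 un I-1×I-2: hh
H/II-2 ? ·: Hh|HH
H/III-1 aff II-1×II-2: Hh
H/III-2 aff ·: Hh|HH
H/III-3 ? II-1×II-2: hh|Hh
H/IV-1 ? III-1×III-2: hh|Hh|HH
⇒ H over [I-1,I-2,II-1,II-2,III-1,III-2,III-3,IV-1]: 15 consistent
J/I-1 ? ·: jj|Jj|JJ
J/I-2 un ·: jj
J/II-1 ? I-1×I-2: jj|Jj
J/II-2 aff ·: Jj|JJ
J/III-1 aff II-1×II-2: Jj
J/III-2 un ·: jj
J/III-3 aff II-1×II-2: Jj|JJ
J/IV-1 un III-1×III-2: jj
⇒ J over [I-1,I-2,II-1,II-2,III-1,III-2,III-3,IV-1]: 12 consistent
M/I-1 ? ·: mm|Mm|MM
M/I-2 aff ·: Mm|MM
M/II-1 ? I-1×I-2: Mm|MM
M/II-2 un ·: mm
M/III-1 aff II-1×II-2: Mm
M/III-2 aff ·: Mm
M/III-3 aff II-1×II-2: Mm
M/IV-1 un III-1×III-2: mm
⇒ M over [I-1,I-2,II-1,II-2,III-1,III-2,III-3,IV-1]: 9 consistent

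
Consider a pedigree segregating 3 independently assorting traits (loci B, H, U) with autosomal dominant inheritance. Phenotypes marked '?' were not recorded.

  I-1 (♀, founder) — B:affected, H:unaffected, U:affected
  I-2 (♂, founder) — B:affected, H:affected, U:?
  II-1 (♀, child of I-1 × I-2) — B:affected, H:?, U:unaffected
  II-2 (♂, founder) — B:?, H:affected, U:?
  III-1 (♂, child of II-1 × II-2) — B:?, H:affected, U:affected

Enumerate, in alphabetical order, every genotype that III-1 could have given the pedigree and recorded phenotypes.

III-1 ∈ {BB HH Uu, BB Hh Uu, Bb HH Uu, Bb Hh Uu, bb HH Uu, bb Hh Uu}

B/I-1 aff ·: Bb|BB
B/I-2 aff ·: Bb|BB
B/II-1 aff I-1×I-2: Bb|BB
B/II-2 ? ·: bb|Bb|BB
B/III-1 ? II-1×II-2: bb|Bb|BB
⇒ B over [I-1,I-2,II-1,II-2,III-1]: 37 consistent
H/I-1 un ·: hh
H/I-2 aff ·: Hh|HH
H/II-1 ? I-1×I-2: hh|Hh
H/II-2 aff ·: Hh|HH
H/III-1 aff II-1×II-2: Hh|HH
⇒ H over [I-1,I-2,II-1,II-2,III-1]: 10 consistent
U/I-1 aff ·: Uu
U/I-2 ? ·: uu|Uu
U/II-1 un I-1×I-2: uu
U/II-2 ? ·: Uu|UU
U/III-1 aff II-1×II-2: Uu
⇒ U over [I-1,I-2,II-1,II-2,III-1]: 4 consistent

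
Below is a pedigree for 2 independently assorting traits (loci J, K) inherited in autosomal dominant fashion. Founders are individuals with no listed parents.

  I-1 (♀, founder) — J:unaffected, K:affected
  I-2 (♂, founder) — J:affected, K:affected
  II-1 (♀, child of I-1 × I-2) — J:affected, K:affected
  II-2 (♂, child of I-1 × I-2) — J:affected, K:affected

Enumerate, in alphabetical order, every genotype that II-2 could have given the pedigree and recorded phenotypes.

II-2 ∈ {Jj KK, Jj Kk}

J/I-1 un ·: jj
J/I-2 aff ·: Jj|JJ
J/II-1 aff I-1×I-2: Jj
J/II-2 aff I-1×I-2: Jj
⇒ J over [I-1,I-2,II-1,II-2]: 2 consistent
K/I-1 aff ·: Kk|KK
K/I-2 aff ·: Kk|KK
K/II-1 aff I-1×I-2: Kk|KK
K/II-2 aff I-1×I-2: Kk|KK
⇒ K over [I-1,I-2,II-1,II-2]: 13 consistent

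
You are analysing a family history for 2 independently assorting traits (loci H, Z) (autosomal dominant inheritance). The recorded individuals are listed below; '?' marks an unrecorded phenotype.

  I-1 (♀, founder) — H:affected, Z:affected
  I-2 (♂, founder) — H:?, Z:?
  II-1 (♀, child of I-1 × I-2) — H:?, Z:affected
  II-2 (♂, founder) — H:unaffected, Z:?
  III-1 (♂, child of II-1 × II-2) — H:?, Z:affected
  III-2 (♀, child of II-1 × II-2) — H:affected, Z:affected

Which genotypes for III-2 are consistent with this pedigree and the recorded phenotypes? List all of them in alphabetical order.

H/I-1 aff ·: Hh|HH
H/I-2 ? ·: hh|Hh|HH
H/II-1 ? I-1×I-2: Hh|HH
H/II-2 un ·: hh
H/III-1 ? II-1×II-2: hh|Hh
H/III-2 aff II-1×II-2: Hh
⇒ H over [I-1,I-2,II-1,II-2,III-1,III-2]: 14 consistent
Z/I-1 aff ·: Zz|ZZ
Z/I-2 ? ·: zz|Zz|ZZ
Z/II-1 aff I-1×I-2: Zz|ZZ
Z/II-2 ? ·: zz|Zz|ZZ
Z/III-1 aff II-1×II-2: Zz|ZZ
Z/III-2 aff II-1×II-2: Zz|ZZ
⇒ Z over [I-1,I-2,II-1,II-2,III-1,III-2]: 69 consistent

III-2 ∈ {Hh ZZ, Hh Zz}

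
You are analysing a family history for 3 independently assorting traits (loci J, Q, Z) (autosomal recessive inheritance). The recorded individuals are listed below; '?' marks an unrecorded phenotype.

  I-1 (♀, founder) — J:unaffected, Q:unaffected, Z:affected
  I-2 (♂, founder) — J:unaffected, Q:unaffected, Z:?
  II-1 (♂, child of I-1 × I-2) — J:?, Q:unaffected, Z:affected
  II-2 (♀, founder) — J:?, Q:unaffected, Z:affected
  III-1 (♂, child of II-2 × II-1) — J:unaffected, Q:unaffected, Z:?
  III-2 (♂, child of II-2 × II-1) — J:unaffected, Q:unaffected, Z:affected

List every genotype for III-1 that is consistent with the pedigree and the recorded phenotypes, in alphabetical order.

III-1 ∈ {JJ QQ zz, JJ Qq zz, Jj QQ zz, Jj Qq zz}

J/I-1 un ·: JJ|Jj
J/I-2 un ·: JJ|Jj
J/II-1 ? I-1×I-2: JJ|Jj|jj
J/II-2 ? ·: JJ|Jj|jj
J/III-1 un II-2×II-1: JJ|Jj
J/III-2 un II-2×II-1: JJ|Jj
⇒ J over [I-1,I-2,II-1,II-2,III-1,III-2]: 53 consistent
Q/I-1 un ·: QQ|Qq
Q/I-2 un ·: QQ|Qq
Q/II-1 un I-1×I-2: QQ|Qq
Q/II-2 un ·: QQ|Qq
Q/III-1 un II-2×II-1: QQ|Qq
Q/III-2 un II-2×II-1: QQ|Qq
⇒ Q over [I-1,I-2,II-1,II-2,III-1,III-2]: 44 consistent
Z/I-1 aff ·: zz
Z/I-2 ? ·: Zz|zz
Z/II-1 aff I-1×I-2: zz
Z/II-2 aff ·: zz
Z/III-1 ? II-2×II-1: zz
Z/III-2 aff II-2×II-1: zz
⇒ Z over [I-1,I-2,II-1,II-2,III-1,III-2]: 2 consistent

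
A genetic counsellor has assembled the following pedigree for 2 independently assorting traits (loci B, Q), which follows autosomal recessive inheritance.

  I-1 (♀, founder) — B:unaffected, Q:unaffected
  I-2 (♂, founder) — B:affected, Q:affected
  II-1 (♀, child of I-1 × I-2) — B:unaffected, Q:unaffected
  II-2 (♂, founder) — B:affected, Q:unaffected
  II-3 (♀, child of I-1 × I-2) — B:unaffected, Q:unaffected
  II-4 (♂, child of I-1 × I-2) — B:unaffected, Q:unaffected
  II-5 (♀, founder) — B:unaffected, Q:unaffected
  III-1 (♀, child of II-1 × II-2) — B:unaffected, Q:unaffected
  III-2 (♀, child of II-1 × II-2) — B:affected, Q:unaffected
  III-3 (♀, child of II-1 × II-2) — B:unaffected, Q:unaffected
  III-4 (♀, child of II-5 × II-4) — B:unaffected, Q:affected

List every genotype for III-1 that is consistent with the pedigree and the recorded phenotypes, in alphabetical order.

III-1 ∈ {Bb QQ, Bb Qq}

B/I-1 un ·: BB|Bb
B/I-2 aff ·: bb
B/II-1 un I-1×I-2: Bb
B/II-2 aff ·: bb
B/II-3 un I-1×I-2: Bb
B/II-4 un I-1×I-2: Bb
B/II-5 un ·: BB|Bb
B/III-1 un II-1×II-2: Bb
B/III-2 aff II-1×II-2: bb
B/III-3 un II-1×II-2: Bb
B/III-4 un II-5×II-4: BB|Bb
⇒ B over [I-1,I-2,II-1,II-2,II-3,II-4,II-5,III-1,III-2,III-3,III-4]: 8 consistent
Q/I-1 un ·: QQ|Qq
Q/I-2 aff ·: qq
Q/II-1 un I-1×I-2: Qq
Q/II-2 un ·: QQ|Qq
Q/II-3 un I-1×I-2: Qq
Q/II-4 un I-1×I-2: Qq
Q/II-5 un ·: Qq
Q/III-1 un II-1×II-2: QQ|Qq
Q/III-2 un II-1×II-2: QQ|Qq
Q/III-3 un II-1×II-2: QQ|Qq
Q/III-4 aff II-5×II-4: qq
⇒ Q over [I-1,I-2,II-1,II-2,II-3,II-4,II-5,III-1,III-2,III-3,III-4]: 32 consistent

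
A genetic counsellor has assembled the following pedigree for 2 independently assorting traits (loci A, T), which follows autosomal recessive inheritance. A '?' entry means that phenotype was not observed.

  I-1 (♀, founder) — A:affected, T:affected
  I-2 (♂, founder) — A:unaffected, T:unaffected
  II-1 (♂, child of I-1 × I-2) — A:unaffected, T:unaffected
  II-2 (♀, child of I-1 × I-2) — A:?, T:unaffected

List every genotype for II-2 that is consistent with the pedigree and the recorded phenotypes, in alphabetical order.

II-2 ∈ {Aa Tt, aa Tt}

A/I-1 aff ·: aa
A/I-2 un ·: AA|Aa
A/II-1 un I-1×I-2: Aa
A/II-2 ? I-1×I-2: Aa|aa
⇒ A over [I-1,I-2,II-1,II-2]: 3 consistent
T/I-1 aff ·: tt
T/I-2 un ·: TT|Tt
T/II-1 un I-1×I-2: Tt
T/II-2 un I-1×I-2: Tt
⇒ T over [I-1,I-2,II-1,II-2]: 2 consistent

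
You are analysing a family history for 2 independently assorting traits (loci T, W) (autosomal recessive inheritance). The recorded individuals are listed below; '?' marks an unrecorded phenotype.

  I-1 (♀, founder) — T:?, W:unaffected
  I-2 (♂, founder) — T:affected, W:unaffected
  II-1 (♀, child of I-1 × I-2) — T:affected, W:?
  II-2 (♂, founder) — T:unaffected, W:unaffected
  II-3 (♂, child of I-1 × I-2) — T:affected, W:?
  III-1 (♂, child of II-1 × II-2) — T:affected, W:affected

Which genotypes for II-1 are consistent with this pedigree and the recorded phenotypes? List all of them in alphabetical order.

II-1 ∈ {tt Ww, tt ww}

T/I-1 ? ·: Tt|tt
T/I-2 aff ·: tt
T/II-1 aff I-1×I-2: tt
T/II-2 un ·: Tt
T/II-3 aff I-1×I-2: tt
T/III-1 aff II-1×II-2: tt
⇒ T over [I-1,I-2,II-1,II-2,II-3,III-1]: 2 consistent
W/I-1 un ·: WW|Ww
W/I-2 un ·: WW|Ww
W/II-1 ? I-1×I-2: Ww|ww
W/II-2 un ·: Ww
W/II-3 ? I-1×I-2: WW|Ww|ww
W/III-1 aff II-1×II-2: ww
⇒ W over [I-1,I-2,II-1,II-2,II-3,III-1]: 10 consistent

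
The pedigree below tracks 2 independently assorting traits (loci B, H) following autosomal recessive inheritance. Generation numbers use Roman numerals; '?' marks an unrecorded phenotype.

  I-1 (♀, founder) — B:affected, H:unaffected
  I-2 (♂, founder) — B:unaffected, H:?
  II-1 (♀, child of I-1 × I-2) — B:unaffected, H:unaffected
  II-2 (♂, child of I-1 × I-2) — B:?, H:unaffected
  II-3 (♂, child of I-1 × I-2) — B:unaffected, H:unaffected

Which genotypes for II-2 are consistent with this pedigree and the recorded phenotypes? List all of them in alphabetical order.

II-2 ∈ {Bb HH, Bb Hh, bb HH, bb Hh}

B/I-1 aff ·: bb
B/I-2 un ·: BB|Bb
B/II-1 un I-1×I-2: Bb
B/II-2 ? I-1×I-2: Bb|bb
B/II-3 un I-1×I-2: Bb
⇒ B over [I-1,I-2,II-1,II-2,II-3]: 3 consistent
H/I-1 un ·: HH|Hh
H/I-2 ? ·: HH|Hh|hh
H/II-1 un I-1×I-2: HH|Hh
H/II-2 un I-1×I-2: HH|Hh
H/II-3 un I-1×I-2: HH|Hh
⇒ H over [I-1,I-2,II-1,II-2,II-3]: 27 consistent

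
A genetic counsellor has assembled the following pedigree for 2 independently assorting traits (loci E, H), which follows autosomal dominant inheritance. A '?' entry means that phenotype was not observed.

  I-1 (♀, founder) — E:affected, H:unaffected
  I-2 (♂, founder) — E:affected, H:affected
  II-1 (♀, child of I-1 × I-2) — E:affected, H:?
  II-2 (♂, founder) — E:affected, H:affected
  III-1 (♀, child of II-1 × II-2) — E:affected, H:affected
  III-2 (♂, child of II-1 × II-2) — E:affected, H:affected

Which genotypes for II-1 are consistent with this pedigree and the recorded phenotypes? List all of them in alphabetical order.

E/I-1 aff ·: Ee|EE
E/I-2 aff ·: Ee|EE
E/II-1 aff I-1×I-2: Ee|EE
E/II-2 aff ·: Ee|EE
E/III-1 aff II-1×II-2: Ee|EE
E/III-2 aff II-1×II-2: Ee|EE
⇒ E over [I-1,I-2,II-1,II-2,III-1,III-2]: 44 consistent
H/I-1 un ·: hh
H/I-2 aff ·: Hh|HH
H/II-1 ? I-1×I-2: hh|Hh
H/II-2 aff ·: Hh|HH
H/III-1 aff II-1×II-2: Hh|HH
H/III-2 aff II-1×II-2: Hh|HH
⇒ H over [I-1,I-2,II-1,II-2,III-1,III-2]: 18 consistent

II-1 ∈ {EE Hh, EE hh, Ee Hh, Ee hh}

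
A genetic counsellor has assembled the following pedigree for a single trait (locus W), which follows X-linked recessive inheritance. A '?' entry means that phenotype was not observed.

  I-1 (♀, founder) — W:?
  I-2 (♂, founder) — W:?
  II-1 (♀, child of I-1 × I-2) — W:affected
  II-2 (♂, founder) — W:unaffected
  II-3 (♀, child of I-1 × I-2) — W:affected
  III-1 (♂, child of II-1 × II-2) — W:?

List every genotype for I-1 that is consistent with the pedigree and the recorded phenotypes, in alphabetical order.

W/I-1 ? ·: X^WX^w|X^wX^w
W/I-2 ? ·: X^wY
W/II-1 aff I-1×I-2: X^wX^w
W/II-2 un ·: X^WY
W/II-3 aff I-1×I-2: X^wX^w
W/III-1 ? II-1×II-2: X^wY
⇒ W over [I-1,I-2,II-1,II-2,II-3,III-1]: 2 consistent

I-1 ∈ {X^WX^w, X^wX^w}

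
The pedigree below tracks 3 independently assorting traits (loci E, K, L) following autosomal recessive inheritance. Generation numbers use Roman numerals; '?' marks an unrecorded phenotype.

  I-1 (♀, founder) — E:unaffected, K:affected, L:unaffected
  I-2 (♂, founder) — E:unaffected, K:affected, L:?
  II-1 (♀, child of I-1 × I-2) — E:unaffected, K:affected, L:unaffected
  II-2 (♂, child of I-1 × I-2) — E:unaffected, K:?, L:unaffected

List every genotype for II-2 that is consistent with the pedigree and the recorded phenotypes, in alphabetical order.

E/I-1 un ·: EE|Ee
E/I-2 un ·: EE|Ee
E/II-1 un I-1×I-2: EE|Ee
E/II-2 un I-1×I-2: EE|Ee
⇒ E over [I-1,I-2,II-1,II-2]: 13 consistent
K/I-1 aff ·: kk
K/I-2 aff ·: kk
K/II-1 aff I-1×I-2: kk
K/II-2 ? I-1×I-2: kk
⇒ K over [I-1,I-2,II-1,II-2]: 1 consistent
L/I-1 un ·: LL|Ll
L/I-2 ? ·: LL|Ll|ll
L/II-1 un I-1×I-2: LL|Ll
L/II-2 un I-1×I-2: LL|Ll
⇒ L over [I-1,I-2,II-1,II-2]: 15 consistent

II-2 ∈ {EE kk LL, EE kk Ll, Ee kk LL, Ee kk Ll}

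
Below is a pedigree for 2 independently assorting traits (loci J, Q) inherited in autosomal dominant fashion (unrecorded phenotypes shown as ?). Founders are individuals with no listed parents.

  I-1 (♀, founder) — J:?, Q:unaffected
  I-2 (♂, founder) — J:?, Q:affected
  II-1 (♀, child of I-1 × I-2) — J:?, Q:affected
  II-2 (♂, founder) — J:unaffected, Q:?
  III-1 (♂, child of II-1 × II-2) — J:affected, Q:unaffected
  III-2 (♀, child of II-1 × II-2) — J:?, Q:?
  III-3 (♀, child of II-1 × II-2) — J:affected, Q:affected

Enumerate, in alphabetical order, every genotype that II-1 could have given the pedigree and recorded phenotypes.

II-1 ∈ {JJ Qq, Jj Qq}

J/I-1 ? ·: jj|Jj|JJ
J/I-2 ? ·: jj|Jj|JJ
J/II-1 ? I-1×I-2: Jj|JJ
J/II-2 un ·: jj
J/III-1 aff II-1×II-2: Jj
J/III-2 ? II-1×II-2: jj|Jj
J/III-3 aff II-1×II-2: Jj
⇒ J over [I-1,I-2,II-1,II-2,III-1,III-2,III-3]: 18 consistent
Q/I-1 un ·: qq
Q/I-2 aff ·: Qq|QQ
Q/II-1 aff I-1×I-2: Qq
Q/II-2 ? ·: qq|Qq
Q/III-1 un II-1×II-2: qq
Q/III-2 ? II-1×II-2: qq|Qq|QQ
Q/III-3 aff II-1×II-2: Qq|QQ
⇒ Q over [I-1,I-2,II-1,II-2,III-1,III-2,III-3]: 16 consistent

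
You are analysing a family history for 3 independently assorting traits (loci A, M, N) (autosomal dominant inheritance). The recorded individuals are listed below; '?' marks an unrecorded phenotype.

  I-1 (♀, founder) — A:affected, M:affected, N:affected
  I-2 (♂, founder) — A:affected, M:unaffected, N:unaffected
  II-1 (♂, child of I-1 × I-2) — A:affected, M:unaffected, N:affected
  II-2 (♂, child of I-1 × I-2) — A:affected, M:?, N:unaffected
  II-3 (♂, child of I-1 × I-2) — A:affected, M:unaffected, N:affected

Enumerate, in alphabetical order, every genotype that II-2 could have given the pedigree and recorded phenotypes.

II-2 ∈ {AA Mm nn, AA mm nn, Aa Mm nn, Aa mm nn}

A/I-1 aff ·: Aa|AA
A/I-2 aff ·: Aa|AA
A/II-1 aff I-1×I-2: Aa|AA
A/II-2 aff I-1×I-2: Aa|AA
A/II-3 aff I-1×I-2: Aa|AA
⇒ A over [I-1,I-2,II-1,II-2,II-3]: 25 consistent
M/I-1 aff ·: Mm
M/I-2 un ·: mm
M/II-1 un I-1×I-2: mm
M/II-2 ? I-1×I-2: mm|Mm
M/II-3 un I-1×I-2: mm
⇒ M over [I-1,I-2,II-1,II-2,II-3]: 2 consistent
N/I-1 aff ·: Nn
N/I-2 un ·: nn
N/II-1 aff I-1×I-2: Nn
N/II-2 un I-1×I-2: nn
N/II-3 aff I-1×I-2: Nn
⇒ N over [I-1,I-2,II-1,II-2,II-3]: 1 consistent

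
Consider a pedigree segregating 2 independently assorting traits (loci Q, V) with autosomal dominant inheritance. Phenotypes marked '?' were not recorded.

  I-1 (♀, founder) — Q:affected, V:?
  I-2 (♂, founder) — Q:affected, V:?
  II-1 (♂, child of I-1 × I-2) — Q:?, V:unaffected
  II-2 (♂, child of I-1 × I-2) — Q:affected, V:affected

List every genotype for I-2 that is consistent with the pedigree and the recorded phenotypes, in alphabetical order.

I-2 ∈ {QQ Vv, QQ vv, Qq Vv, Qq vv}

Q/I-1 aff ·: Qq|QQ
Q/I-2 aff ·: Qq|QQ
Q/II-1 ? I-1×I-2: qq|Qq|QQ
Q/II-2 aff I-1×I-2: Qq|QQ
⇒ Q over [I-1,I-2,II-1,II-2]: 15 consistent
V/I-1 ? ·: vv|Vv
V/I-2 ? ·: vv|Vv
V/II-1 un I-1×I-2: vv
V/II-2 aff I-1×I-2: Vv|VV
⇒ V over [I-1,I-2,II-1,II-2]: 4 consistent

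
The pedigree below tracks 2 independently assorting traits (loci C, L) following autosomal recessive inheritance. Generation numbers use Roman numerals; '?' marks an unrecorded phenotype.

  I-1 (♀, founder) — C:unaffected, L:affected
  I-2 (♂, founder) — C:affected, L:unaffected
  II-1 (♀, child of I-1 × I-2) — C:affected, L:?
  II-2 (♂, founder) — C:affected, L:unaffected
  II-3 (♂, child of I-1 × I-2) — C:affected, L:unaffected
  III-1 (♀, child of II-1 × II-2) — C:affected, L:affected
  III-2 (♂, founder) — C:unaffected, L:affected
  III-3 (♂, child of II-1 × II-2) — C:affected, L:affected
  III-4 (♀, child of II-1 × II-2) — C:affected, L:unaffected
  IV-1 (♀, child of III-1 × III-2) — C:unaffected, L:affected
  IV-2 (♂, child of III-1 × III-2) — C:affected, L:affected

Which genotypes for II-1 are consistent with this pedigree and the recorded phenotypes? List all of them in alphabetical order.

II-1 ∈ {cc Ll, cc ll}

C/I-1 un ·: Cc
C/I-2 aff ·: cc
C/II-1 aff I-1×I-2: cc
C/II-2 aff ·: cc
C/II-3 aff I-1×I-2: cc
C/III-1 aff II-1×II-2: cc
C/III-2 un ·: Cc
C/III-3 aff II-1×II-2: cc
C/III-4 aff II-1×II-2: cc
C/IV-1 un III-1×III-2: Cc
C/IV-2 aff III-1×III-2: cc
⇒ C over [I-1,I-2,II-1,II-2,II-3,III-1,III-2,III-3,III-4,IV-1,IV-2]: 1 consistent
L/I-1 aff ·: ll
L/I-2 un ·: LL|Ll
L/II-1 ? I-1×I-2: Ll|ll
L/II-2 un ·: Ll
L/II-3 un I-1×I-2: Ll
L/III-1 aff II-1×II-2: ll
L/III-2 aff ·: ll
L/III-3 aff II-1×II-2: ll
L/III-4 un II-1×II-2: LL|Ll
L/IV-1 aff III-1×III-2: ll
L/IV-2 aff III-1×III-2: ll
⇒ L over [I-1,I-2,II-1,II-2,II-3,III-1,III-2,III-3,III-4,IV-1,IV-2]: 5 consistent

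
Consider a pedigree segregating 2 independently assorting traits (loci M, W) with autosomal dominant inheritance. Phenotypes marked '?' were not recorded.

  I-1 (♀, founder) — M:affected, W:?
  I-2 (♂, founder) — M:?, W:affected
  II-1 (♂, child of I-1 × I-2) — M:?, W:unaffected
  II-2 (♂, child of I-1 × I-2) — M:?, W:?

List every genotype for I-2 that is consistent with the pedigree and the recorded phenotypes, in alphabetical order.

M/I-1 aff ·: Mm|MM
M/I-2 ? ·: mm|Mm|MM
M/II-1 ? I-1×I-2: mm|Mm|MM
M/II-2 ? I-1×I-2: mm|Mm|MM
⇒ M over [I-1,I-2,II-1,II-2]: 23 consistent
W/I-1 ? ·: ww|Ww
W/I-2 aff ·: Ww
W/II-1 un I-1×I-2: ww
W/II-2 ? I-1×I-2: ww|Ww|WW
⇒ W over [I-1,I-2,II-1,II-2]: 5 consistent

I-2 ∈ {MM Ww, Mm Ww, mm Ww}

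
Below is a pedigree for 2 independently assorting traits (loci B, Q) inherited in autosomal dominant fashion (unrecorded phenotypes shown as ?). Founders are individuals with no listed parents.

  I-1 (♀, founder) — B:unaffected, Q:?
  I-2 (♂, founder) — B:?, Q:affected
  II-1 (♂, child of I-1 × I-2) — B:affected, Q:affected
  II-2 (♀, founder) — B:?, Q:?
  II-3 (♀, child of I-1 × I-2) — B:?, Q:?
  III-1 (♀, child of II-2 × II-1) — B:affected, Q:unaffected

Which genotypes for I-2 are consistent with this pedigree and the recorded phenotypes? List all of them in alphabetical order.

B/I-1 un ·: bb
B/I-2 ? ·: Bb|BB
B/II-1 aff I-1×I-2: Bb
B/II-2 ? ·: bb|Bb|BB
B/II-3 ? I-1×I-2: bb|Bb
B/III-1 aff II-2×II-1: Bb|BB
⇒ B over [I-1,I-2,II-1,II-2,II-3,III-1]: 15 consistent
Q/I-1 ? ·: qq|Qq|QQ
Q/I-2 aff ·: Qq|QQ
Q/II-1 aff I-1×I-2: Qq
Q/II-2 ? ·: qq|Qq
Q/II-3 ? I-1×I-2: qq|Qq|QQ
Q/III-1 un II-2×II-1: qq
⇒ Q over [I-1,I-2,II-1,II-2,II-3,III-1]: 20 consistent

I-2 ∈ {BB QQ, BB Qq, Bb QQ, Bb Qq}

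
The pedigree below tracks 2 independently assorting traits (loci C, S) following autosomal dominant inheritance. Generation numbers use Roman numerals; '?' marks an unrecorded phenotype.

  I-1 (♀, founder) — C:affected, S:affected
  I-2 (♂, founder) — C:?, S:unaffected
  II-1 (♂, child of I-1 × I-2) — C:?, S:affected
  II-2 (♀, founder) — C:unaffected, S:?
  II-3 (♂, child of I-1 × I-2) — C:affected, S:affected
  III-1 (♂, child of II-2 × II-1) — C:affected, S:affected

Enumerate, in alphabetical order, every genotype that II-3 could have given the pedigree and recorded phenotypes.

C/I-1 aff ·: Cc|CC
C/I-2 ? ·: cc|Cc|CC
C/II-1 ? I-1×I-2: Cc|CC
C/II-2 un ·: cc
C/II-3 aff I-1×I-2: Cc|CC
C/III-1 aff II-2×II-1: Cc
⇒ C over [I-1,I-2,II-1,II-2,II-3,III-1]: 15 consistent
S/I-1 aff ·: Ss|SS
S/I-2 un ·: ss
S/II-1 aff I-1×I-2: Ss
S/II-2 ? ·: ss|Ss|SS
S/II-3 aff I-1×I-2: Ss
S/III-1 aff II-2×II-1: Ss|SS
⇒ S over [I-1,I-2,II-1,II-2,II-3,III-1]: 10 consistent

II-3 ∈ {CC Ss, Cc Ss}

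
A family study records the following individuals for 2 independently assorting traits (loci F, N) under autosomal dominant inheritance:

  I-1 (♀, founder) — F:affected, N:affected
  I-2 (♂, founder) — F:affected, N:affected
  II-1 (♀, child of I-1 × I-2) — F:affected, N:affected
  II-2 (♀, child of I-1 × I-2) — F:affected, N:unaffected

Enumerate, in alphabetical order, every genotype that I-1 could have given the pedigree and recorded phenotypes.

I-1 ∈ {FF Nn, Ff Nn}

F/I-1 aff ·: Ff|FF
F/I-2 aff ·: Ff|FF
F/II-1 aff I-1×I-2: Ff|FF
F/II-2 aff I-1×I-2: Ff|FF
⇒ F over [I-1,I-2,II-1,II-2]: 13 consistent
N/I-1 aff ·: Nn
N/I-2 aff ·: Nn
N/II-1 aff I-1×I-2: Nn|NN
N/II-2 un I-1×I-2: nn
⇒ N over [I-1,I-2,II-1,II-2]: 2 consistent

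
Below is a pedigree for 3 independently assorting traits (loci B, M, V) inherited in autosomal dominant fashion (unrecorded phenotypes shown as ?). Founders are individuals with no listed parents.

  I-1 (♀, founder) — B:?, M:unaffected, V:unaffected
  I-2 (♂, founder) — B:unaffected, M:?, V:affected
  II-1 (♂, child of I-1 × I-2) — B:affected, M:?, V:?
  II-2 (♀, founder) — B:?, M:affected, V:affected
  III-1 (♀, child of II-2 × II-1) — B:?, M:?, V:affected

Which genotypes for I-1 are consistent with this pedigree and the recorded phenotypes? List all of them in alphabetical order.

B/I-1 ? ·: Bb|BB
B/I-2 un ·: bb
B/II-1 aff I-1×I-2: Bb
B/II-2 ? ·: bb|Bb|BB
B/III-1 ? II-2×II-1: bb|Bb|BB
⇒ B over [I-1,I-2,II-1,II-2,III-1]: 14 consistent
M/I-1 un ·: mm
M/I-2 ? ·: mm|Mm|MM
M/II-1 ? I-1×I-2: mm|Mm
M/II-2 aff ·: Mm|MM
M/III-1 ? II-2×II-1: mm|Mm|MM
⇒ M over [I-1,I-2,II-1,II-2,III-1]: 16 consistent
V/I-1 un ·: vv
V/I-2 aff ·: Vv|VV
V/II-1 ? I-1×I-2: vv|Vv
V/II-2 aff ·: Vv|VV
V/III-1 aff II-2×II-1: Vv|VV
⇒ V over [I-1,I-2,II-1,II-2,III-1]: 10 consistent

I-1 ∈ {BB mm vv, Bb mm vv}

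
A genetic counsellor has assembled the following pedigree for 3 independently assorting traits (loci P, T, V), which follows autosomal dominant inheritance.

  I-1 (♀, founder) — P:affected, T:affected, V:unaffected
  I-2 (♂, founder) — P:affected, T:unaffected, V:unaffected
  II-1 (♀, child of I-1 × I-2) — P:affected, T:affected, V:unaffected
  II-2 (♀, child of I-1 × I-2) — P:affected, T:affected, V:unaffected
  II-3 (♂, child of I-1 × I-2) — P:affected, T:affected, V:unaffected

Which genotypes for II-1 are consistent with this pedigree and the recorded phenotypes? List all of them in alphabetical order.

II-1 ∈ {PP Tt vv, Pp Tt vv}

P/I-1 aff ·: Pp|PP
P/I-2 aff ·: Pp|PP
P/II-1 aff I-1×I-2: Pp|PP
P/II-2 aff I-1×I-2: Pp|PP
P/II-3 aff I-1×I-2: Pp|PP
⇒ P over [I-1,I-2,II-1,II-2,II-3]: 25 consistent
T/I-1 aff ·: Tt|TT
T/I-2 un ·: tt
T/II-1 aff I-1×I-2: Tt
T/II-2 aff I-1×I-2: Tt
T/II-3 aff I-1×I-2: Tt
⇒ T over [I-1,I-2,II-1,II-2,II-3]: 2 consistent
V/I-1 un ·: vv
V/I-2 un ·: vv
V/II-1 un I-1×I-2: vv
V/II-2 un I-1×I-2: vv
V/II-3 un I-1×I-2: vv
⇒ V over [I-1,I-2,II-1,II-2,II-3]: 1 consistent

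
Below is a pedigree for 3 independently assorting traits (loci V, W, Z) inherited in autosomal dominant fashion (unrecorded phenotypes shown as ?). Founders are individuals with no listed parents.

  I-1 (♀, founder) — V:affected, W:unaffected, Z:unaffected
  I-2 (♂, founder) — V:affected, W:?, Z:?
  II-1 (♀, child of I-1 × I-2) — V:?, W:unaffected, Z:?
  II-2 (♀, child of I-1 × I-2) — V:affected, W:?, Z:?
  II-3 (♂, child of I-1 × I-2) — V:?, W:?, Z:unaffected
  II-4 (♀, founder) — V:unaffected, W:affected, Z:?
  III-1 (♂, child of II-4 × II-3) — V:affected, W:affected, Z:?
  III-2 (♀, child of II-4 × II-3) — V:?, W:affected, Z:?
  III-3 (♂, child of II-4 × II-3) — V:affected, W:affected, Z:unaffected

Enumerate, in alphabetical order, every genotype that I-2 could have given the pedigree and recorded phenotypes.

V/I-1 aff ·: Vv|VV
V/I-2 aff ·: Vv|VV
V/II-1 ? I-1×I-2: vv|Vv|VV
V/II-2 aff I-1×I-2: Vv|VV
V/II-3 ? I-1×I-2: Vv|VV
V/II-4 un ·: vv
V/III-1 aff II-4×II-3: Vv
V/III-2 ? II-4×II-3: vv|Vv
V/III-3 aff II-4×II-3: Vv
⇒ V over [I-1,I-2,II-1,II-2,II-3,II-4,III-1,III-2,III-3]: 43 consistent
W/I-1 un ·: ww
W/I-2 ? ·: ww|Ww
W/II-1 un I-1×I-2: ww
W/II-2 ? I-1×I-2: ww|Ww
W/II-3 ? I-1×I-2: ww|Ww
W/II-4 aff ·: Ww|WW
W/III-1 aff II-4×II-3: Ww|WW
W/III-2 aff II-4×II-3: Ww|WW
W/III-3 aff II-4×II-3: Ww|WW
⇒ W over [I-1,I-2,II-1,II-2,II-3,II-4,III-1,III-2,III-3]: 38 consistent
Z/I-1 un ·: zz
Z/I-2 ? ·: zz|Zz
Z/II-1 ? I-1×I-2: zz|Zz
Z/II-2 ? I-1×I-2: zz|Zz
Z/II-3 un I-1×I-2: zz
Z/II-4 ? ·: zz|Zz
Z/III-1 ? II-4×II-3: zz|Zz
Z/III-2 ? II-4×II-3: zz|Zz
Z/III-3 un II-4×II-3: zz
⇒ Z over [I-1,I-2,II-1,II-2,II-3,II-4,III-1,III-2,III-3]: 25 consistent

I-2 ∈ {VV Ww Zz, VV Ww zz, VV ww Zz, VV ww zz, Vv Ww Zz, Vv Ww zz, Vv ww Zz, Vv ww zz}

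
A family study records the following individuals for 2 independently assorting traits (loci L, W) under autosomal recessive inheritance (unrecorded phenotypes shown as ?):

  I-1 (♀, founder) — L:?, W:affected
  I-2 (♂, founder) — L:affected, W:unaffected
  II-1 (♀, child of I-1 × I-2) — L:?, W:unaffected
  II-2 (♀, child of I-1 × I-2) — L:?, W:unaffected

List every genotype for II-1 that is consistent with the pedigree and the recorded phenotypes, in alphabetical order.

L/I-1 ? ·: LL|Ll|ll
L/I-2 aff ·: ll
L/II-1 ? I-1×I-2: Ll|ll
L/II-2 ? I-1×I-2: Ll|ll
⇒ L over [I-1,I-2,II-1,II-2]: 6 consistent
W/I-1 aff ·: ww
W/I-2 un ·: WW|Ww
W/II-1 un I-1×I-2: Ww
W/II-2 un I-1×I-2: Ww
⇒ W over [I-1,I-2,II-1,II-2]: 2 consistent

II-1 ∈ {Ll Ww, ll Ww}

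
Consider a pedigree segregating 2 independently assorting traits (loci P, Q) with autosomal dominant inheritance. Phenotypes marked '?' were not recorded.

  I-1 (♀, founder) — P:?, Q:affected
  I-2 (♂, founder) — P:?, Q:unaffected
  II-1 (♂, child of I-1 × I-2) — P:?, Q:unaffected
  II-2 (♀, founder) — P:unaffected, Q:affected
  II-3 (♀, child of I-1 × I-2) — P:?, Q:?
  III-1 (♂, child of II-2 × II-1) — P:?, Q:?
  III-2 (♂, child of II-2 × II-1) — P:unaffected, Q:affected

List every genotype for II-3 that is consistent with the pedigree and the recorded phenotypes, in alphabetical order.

II-3 ∈ {PP Qq, PP qq, Pp Qq, Pp qq, pp Qq, pp qq}

P/I-1 ? ·: pp|Pp|PP
P/I-2 ? ·: pp|Pp|PP
P/II-1 ? I-1×I-2: pp|Pp
P/II-2 un ·: pp
P/II-3 ? I-1×I-2: pp|Pp|PP
P/III-1 ? II-2×II-1: pp|Pp
P/III-2 un II-2×II-1: pp
⇒ P over [I-1,I-2,II-1,II-2,II-3,III-1,III-2]: 34 consistent
Q/I-1 aff ·: Qq
Q/I-2 un ·: qq
Q/II-1 un I-1×I-2: qq
Q/II-2 aff ·: Qq|QQ
Q/II-3 ? I-1×I-2: qq|Qq
Q/III-1 ? II-2×II-1: qq|Qq
Q/III-2 aff II-2×II-1: Qq
⇒ Q over [I-1,I-2,II-1,II-2,II-3,III-1,III-2]: 6 consistent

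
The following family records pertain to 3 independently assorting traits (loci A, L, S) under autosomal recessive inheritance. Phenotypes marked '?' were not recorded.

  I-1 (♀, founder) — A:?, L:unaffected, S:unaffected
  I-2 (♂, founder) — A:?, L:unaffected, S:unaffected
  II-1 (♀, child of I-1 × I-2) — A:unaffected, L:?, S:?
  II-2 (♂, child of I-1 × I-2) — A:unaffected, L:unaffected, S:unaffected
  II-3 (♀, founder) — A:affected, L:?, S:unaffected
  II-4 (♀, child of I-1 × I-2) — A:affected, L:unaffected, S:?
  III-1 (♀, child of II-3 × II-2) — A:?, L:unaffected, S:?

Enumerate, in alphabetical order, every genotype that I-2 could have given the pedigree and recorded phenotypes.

A/I-1 ? ·: Aa|aa
A/I-2 ? ·: Aa|aa
A/II-1 un I-1×I-2: AA|Aa
A/II-2 un I-1×I-2: AA|Aa
A/II-3 aff ·: aa
A/II-4 aff I-1×I-2: aa
A/III-1 ? II-3×II-2: Aa|aa
⇒ A over [I-1,I-2,II-1,II-2,II-3,II-4,III-1]: 10 consistent
L/I-1 un ·: LL|Ll
L/I-2 un ·: LL|Ll
L/II-1 ? I-1×I-2: LL|Ll|ll
L/II-2 un I-1×I-2: LL|Ll
L/II-3 ? ·: LL|Ll|ll
L/II-4 un I-1×I-2: LL|Ll
L/III-1 un II-3×II-2: LL|Ll
⇒ L over [I-1,I-2,II-1,II-2,II-3,II-4,III-1]: 130 consistent
S/I-1 un ·: SS|Ss
S/I-2 un ·: SS|Ss
S/II-1 ? I-1×I-2: SS|Ss|ss
S/II-2 un I-1×I-2: SS|Ss
S/II-3 un ·: SS|Ss
S/II-4 ? I-1×I-2: SS|Ss|ss
S/III-1 ? II-3×II-2: SS|Ss|ss
⇒ S over [I-1,I-2,II-1,II-2,II-3,II-4,III-1]: 139 consistent

I-2 ∈ {Aa LL SS, Aa LL Ss, Aa Ll SS, Aa Ll Ss, aa LL SS, aa LL Ss, aa Ll SS, aa Ll Ss}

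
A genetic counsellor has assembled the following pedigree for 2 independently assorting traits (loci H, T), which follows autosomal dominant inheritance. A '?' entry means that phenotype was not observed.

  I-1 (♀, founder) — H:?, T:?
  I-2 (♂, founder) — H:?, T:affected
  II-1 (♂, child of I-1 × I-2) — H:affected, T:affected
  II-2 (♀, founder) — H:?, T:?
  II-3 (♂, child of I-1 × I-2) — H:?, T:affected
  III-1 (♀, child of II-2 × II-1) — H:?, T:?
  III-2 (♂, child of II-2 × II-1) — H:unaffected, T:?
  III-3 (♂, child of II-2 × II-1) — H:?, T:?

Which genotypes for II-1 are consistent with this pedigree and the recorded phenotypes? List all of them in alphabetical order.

II-1 ∈ {Hh TT, Hh Tt}

H/I-1 ? ·: hh|Hh|HH
H/I-2 ? ·: hh|Hh|HH
H/II-1 aff I-1×I-2: Hh
H/II-2 ? ·: hh|Hh
H/II-3 ? I-1×I-2: hh|Hh|HH
H/III-1 ? II-2×II-1: hh|Hh|HH
H/III-2 un II-2×II-1: hh
H/III-3 ? II-2×II-1: hh|Hh|HH
⇒ H over [I-1,I-2,II-1,II-2,II-3,III-1,III-2,III-3]: 169 consistent
T/I-1 ? ·: tt|Tt|TT
T/I-2 aff ·: Tt|TT
T/II-1 aff I-1×I-2: Tt|TT
T/II-2 ? ·: tt|Tt|TT
T/II-3 aff I-1×I-2: Tt|TT
T/III-1 ? II-2×II-1: tt|Tt|TT
T/III-2 ? II-2×II-1: tt|Tt|TT
T/III-3 ? II-2×II-1: tt|Tt|TT
⇒ T over [I-1,I-2,II-1,II-2,II-3,III-1,III-2,III-3]: 414 consistent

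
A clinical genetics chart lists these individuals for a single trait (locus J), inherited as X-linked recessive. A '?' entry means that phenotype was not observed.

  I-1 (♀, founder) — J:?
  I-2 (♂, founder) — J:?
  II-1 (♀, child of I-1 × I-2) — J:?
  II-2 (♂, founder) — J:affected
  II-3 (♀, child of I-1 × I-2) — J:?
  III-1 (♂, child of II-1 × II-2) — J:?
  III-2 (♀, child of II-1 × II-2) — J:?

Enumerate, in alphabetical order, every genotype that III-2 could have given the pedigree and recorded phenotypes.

III-2 ∈ {X^JX^j, X^jX^j}

J/I-1 ? ·: X^JX^J|X^JX^j|X^jX^j
J/I-2 ? ·: X^JY|X^jY
J/II-1 ? I-1×I-2: X^JX^J|X^JX^j|X^jX^j
J/II-2 aff ·: X^jY
J/II-3 ? I-1×I-2: X^JX^J|X^JX^j|X^jX^j
J/III-1 ? II-1×II-2: X^JY|X^jY
J/III-2 ? II-1×II-2: X^JX^j|X^jX^j
⇒ J over [I-1,I-2,II-1,II-2,II-3,III-1,III-2]: 30 consistent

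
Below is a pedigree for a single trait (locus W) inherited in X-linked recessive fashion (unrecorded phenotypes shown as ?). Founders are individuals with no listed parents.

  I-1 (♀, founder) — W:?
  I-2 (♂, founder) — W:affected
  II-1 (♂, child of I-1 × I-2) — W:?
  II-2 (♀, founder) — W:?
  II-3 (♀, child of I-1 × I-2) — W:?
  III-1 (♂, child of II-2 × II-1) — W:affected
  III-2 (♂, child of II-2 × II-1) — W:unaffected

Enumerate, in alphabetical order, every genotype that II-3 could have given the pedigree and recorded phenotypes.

W/I-1 ? ·: X^WX^W|X^WX^w|X^wX^w
W/I-2 aff ·: X^wY
W/II-1 ? I-1×I-2: X^WY|X^wY
W/II-2 ? ·: X^WX^w
W/II-3 ? I-1×I-2: X^WX^w|X^wX^w
W/III-1 aff II-2×II-1: X^wY
W/III-2 un II-2×II-1: X^WY
⇒ W over [I-1,I-2,II-1,II-2,II-3,III-1,III-2]: 6 consistent

II-3 ∈ {X^WX^w, X^wX^w}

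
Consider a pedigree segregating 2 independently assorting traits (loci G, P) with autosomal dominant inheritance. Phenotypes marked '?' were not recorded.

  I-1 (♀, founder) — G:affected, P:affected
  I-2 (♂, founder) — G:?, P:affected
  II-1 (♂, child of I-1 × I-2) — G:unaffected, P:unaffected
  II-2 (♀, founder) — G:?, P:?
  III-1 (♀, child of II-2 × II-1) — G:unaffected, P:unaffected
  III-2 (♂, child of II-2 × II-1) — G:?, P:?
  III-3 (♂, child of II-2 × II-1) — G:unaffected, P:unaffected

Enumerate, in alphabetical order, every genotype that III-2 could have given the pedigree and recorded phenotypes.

G/I-1 aff ·: Gg
G/I-2 ? ·: gg|Gg
G/II-1 un I-1×I-2: gg
G/II-2 ? ·: gg|Gg
G/III-1 un II-2×II-1: gg
G/III-2 ? II-2×II-1: gg|Gg
G/III-3 un II-2×II-1: gg
⇒ G over [I-1,I-2,II-1,II-2,III-1,III-2,III-3]: 6 consistent
P/I-1 aff ·: Pp
P/I-2 aff ·: Pp
P/II-1 un I-1×I-2: pp
P/II-2 ? ·: pp|Pp
P/III-1 un II-2×II-1: pp
P/III-2 ? II-2×II-1: pp|Pp
P/III-3 un II-2×II-1: pp
⇒ P over [I-1,I-2,II-1,II-2,III-1,III-2,III-3]: 3 consistent

III-2 ∈ {Gg Pp, Gg pp, gg Pp, gg pp}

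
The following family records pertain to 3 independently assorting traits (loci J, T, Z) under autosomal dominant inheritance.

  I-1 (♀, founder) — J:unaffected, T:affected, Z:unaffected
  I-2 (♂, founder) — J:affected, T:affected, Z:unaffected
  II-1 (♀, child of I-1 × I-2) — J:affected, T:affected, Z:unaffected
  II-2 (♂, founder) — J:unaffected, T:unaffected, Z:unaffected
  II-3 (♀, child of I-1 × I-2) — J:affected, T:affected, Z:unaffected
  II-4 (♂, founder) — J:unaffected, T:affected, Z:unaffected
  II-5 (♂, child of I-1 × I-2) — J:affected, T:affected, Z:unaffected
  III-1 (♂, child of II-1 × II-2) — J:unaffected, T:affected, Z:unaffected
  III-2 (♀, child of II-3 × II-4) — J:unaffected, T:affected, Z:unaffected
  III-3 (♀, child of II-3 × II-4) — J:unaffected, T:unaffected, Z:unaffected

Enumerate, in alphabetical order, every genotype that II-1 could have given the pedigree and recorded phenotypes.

J/I-1 un ·: jj
J/I-2 aff ·: Jj|JJ
J/II-1 aff I-1×I-2: Jj
J/II-2 un ·: jj
J/II-3 aff I-1×I-2: Jj
J/II-4 un ·: jj
J/II-5 aff I-1×I-2: Jj
J/III-1 un II-1×II-2: jj
J/III-2 un II-3×II-4: jj
J/III-3 un II-3×II-4: jj
⇒ J over [I-1,I-2,II-1,II-2,II-3,II-4,II-5,III-1,III-2,III-3]: 2 consistent
T/I-1 aff ·: Tt|TT
T/I-2 aff ·: Tt|TT
T/II-1 aff I-1×I-2: Tt|TT
T/II-2 un ·: tt
T/II-3 aff I-1×I-2: Tt
T/II-4 aff ·: Tt
T/II-5 aff I-1×I-2: Tt|TT
T/III-1 aff II-1×II-2: Tt
T/III-2 aff II-3×II-4: Tt|TT
T/III-3 un II-3×II-4: tt
⇒ T over [I-1,I-2,II-1,II-2,II-3,II-4,II-5,III-1,III-2,III-3]: 24 consistent
Z/I-1 un ·: zz
Z/I-2 un ·: zz
Z/II-1 un I-1×I-2: zz
Z/II-2 un ·: zz
Z/II-3 un I-1×I-2: zz
Z/II-4 un ·: zz
Z/II-5 un I-1×I-2: zz
Z/III-1 un II-1×II-2: zz
Z/III-2 un II-3×II-4: zz
Z/III-3 un II-3×II-4: zz
⇒ Z over [I-1,I-2,II-1,II-2,II-3,II-4,II-5,III-1,III-2,III-3]: 1 consistent

II-1 ∈ {Jj TT zz, Jj Tt zz}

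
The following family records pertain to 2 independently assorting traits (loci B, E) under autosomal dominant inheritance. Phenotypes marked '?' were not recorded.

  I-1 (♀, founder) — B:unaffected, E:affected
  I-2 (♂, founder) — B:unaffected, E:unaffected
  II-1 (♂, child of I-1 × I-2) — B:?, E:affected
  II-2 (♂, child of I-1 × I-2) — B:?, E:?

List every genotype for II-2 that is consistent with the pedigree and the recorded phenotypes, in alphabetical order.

B/I-1 un ·: bb
B/I-2 un ·: bb
B/II-1 ? I-1×I-2: bb
B/II-2 ? I-1×I-2: bb
⇒ B over [I-1,I-2,II-1,II-2]: 1 consistent
E/I-1 aff ·: Ee|EE
E/I-2 un ·: ee
E/II-1 aff I-1×I-2: Ee
E/II-2 ? I-1×I-2: ee|Ee
⇒ E over [I-1,I-2,II-1,II-2]: 3 consistent

II-2 ∈ {bb Ee, bb ee}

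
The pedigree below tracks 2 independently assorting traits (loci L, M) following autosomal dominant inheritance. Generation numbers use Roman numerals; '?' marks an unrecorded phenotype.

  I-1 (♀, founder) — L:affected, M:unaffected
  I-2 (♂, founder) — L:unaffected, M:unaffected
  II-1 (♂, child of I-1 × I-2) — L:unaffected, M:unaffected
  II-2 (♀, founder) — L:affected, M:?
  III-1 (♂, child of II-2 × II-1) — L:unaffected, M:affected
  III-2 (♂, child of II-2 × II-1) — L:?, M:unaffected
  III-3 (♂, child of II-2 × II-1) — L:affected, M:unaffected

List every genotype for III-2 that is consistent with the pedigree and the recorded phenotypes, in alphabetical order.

L/I-1 aff ·: Ll
L/I-2 un ·: ll
L/II-1 un I-1×I-2: ll
L/II-2 aff ·: Ll
L/III-1 un II-2×II-1: ll
L/III-2 ? II-2×II-1: ll|Ll
L/III-3 aff II-2×II-1: Ll
⇒ L over [I-1,I-2,II-1,II-2,III-1,III-2,III-3]: 2 consistent
M/I-1 un ·: mm
M/I-2 un ·: mm
M/II-1 un I-1×I-2: mm
M/II-2 ? ·: Mm
M/III-1 aff II-2×II-1: Mm
M/III-2 un II-2×II-1: mm
M/III-3 un II-2×II-1: mm
⇒ M over [I-1,I-2,II-1,II-2,III-1,III-2,III-3]: 1 consistent

III-2 ∈ {Ll mm, ll mm}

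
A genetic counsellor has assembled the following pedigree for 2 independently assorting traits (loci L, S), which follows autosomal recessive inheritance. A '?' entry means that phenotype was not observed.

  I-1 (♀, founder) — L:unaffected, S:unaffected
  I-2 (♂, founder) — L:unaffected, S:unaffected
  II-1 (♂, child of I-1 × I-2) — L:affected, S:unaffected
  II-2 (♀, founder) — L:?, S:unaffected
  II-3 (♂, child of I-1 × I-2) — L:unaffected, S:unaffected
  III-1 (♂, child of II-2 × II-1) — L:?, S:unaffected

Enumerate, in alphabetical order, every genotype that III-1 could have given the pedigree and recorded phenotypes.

III-1 ∈ {Ll SS, Ll Ss, ll SS, ll Ss}

L/I-1 un ·: Ll
L/I-2 un ·: Ll
L/II-1 aff I-1×I-2: ll
L/II-2 ? ·: LL|Ll|ll
L/II-3 un I-1×I-2: LL|Ll
L/III-1 ? II-2×II-1: Ll|ll
⇒ L over [I-1,I-2,II-1,II-2,II-3,III-1]: 8 consistent
S/I-1 un ·: SS|Ss
S/I-2 un ·: SS|Ss
S/II-1 un I-1×I-2: SS|Ss
S/II-2 un ·: SS|Ss
S/II-3 un I-1×I-2: SS|Ss
S/III-1 un II-2×II-1: SS|Ss
⇒ S over [I-1,I-2,II-1,II-2,II-3,III-1]: 45 consistent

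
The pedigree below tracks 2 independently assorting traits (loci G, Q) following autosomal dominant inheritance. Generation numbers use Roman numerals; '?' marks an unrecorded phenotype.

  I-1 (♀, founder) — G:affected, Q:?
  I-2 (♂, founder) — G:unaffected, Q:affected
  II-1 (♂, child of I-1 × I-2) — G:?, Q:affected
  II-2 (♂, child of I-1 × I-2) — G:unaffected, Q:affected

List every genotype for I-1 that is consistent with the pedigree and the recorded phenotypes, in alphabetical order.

I-1 ∈ {Gg QQ, Gg Qq, Gg qq}

G/I-1 aff ·: Gg
G/I-2 un ·: gg
G/II-1 ? I-1×I-2: gg|Gg
G/II-2 un I-1×I-2: gg
⇒ G over [I-1,I-2,II-1,II-2]: 2 consistent
Q/I-1 ? ·: qq|Qq|QQ
Q/I-2 aff ·: Qq|QQ
Q/II-1 aff I-1×I-2: Qq|QQ
Q/II-2 aff I-1×I-2: Qq|QQ
⇒ Q over [I-1,I-2,II-1,II-2]: 15 consistent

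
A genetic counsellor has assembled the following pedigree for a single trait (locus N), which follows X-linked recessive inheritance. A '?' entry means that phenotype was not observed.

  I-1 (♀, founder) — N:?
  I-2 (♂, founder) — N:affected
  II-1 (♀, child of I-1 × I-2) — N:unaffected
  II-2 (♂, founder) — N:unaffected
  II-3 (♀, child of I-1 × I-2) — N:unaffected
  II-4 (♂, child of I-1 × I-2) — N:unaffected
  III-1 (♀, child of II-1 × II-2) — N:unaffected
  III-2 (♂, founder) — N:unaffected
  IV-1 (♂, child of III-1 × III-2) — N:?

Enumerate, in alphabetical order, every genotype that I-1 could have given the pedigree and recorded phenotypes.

I-1 ∈ {X^NX^N, X^NX^n}

N/I-1 ? ·: X^NX^N|X^NX^n
N/I-2 aff ·: X^nY
N/II-1 un I-1×I-2: X^NX^n
N/II-2 un ·: X^NY
N/II-3 un I-1×I-2: X^NX^n
N/II-4 un I-1×I-2: X^NY
N/III-1 un II-1×II-2: X^NX^N|X^NX^n
N/III-2 un ·: X^NY
N/IV-1 ? III-1×III-2: X^NY|X^nY
⇒ N over [I-1,I-2,II-1,II-2,II-3,II-4,III-1,III-2,IV-1]: 6 consistent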